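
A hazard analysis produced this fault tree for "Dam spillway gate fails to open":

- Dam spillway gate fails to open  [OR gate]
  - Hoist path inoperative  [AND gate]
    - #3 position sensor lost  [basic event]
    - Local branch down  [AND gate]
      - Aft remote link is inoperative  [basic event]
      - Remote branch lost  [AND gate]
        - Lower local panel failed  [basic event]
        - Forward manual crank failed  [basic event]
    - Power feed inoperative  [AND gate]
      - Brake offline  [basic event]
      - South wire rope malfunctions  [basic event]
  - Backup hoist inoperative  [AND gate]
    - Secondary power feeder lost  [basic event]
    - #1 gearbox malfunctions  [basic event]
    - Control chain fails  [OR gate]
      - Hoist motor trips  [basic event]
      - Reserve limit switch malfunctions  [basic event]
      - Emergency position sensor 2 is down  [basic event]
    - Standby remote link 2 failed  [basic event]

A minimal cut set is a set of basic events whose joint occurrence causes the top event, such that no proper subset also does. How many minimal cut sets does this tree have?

Remote branch lost [AND]: one cut set from each child combined → 1 × 1 = 1 cut set(s).
Local branch down [AND]: one cut set from each child combined → 1 × 1 = 1 cut set(s).
Power feed inoperative [AND]: one cut set from each child combined → 1 × 1 = 1 cut set(s).
Hoist path inoperative [AND]: one cut set from each child combined → 1 × 1 × 1 = 1 cut set(s).
Control chain fails [OR]: union of children's cut sets → 3 cut set(s).
Backup hoist inoperative [AND]: one cut set from each child combined → 1 × 1 × 3 × 1 = 3 cut set(s).
Dam spillway gate fails to open [OR]: union of children's cut sets → 4 cut set(s).
Minimal cut sets: {#3 position sensor lost, Aft remote link is inoperative, Brake offline, Forward manual crank failed, Lower local panel failed, South wire rope malfunctions}; {#1 gearbox malfunctions, Hoist motor trips, Secondary power feeder lost, Standby remote link 2 failed}; {#1 gearbox malfunctions, Reserve limit switch malfunctions, Secondary power feeder lost, Standby remote link 2 failed}; {#1 gearbox malfunctions, Emergency position sensor 2 is down, Secondary power feeder lost, Standby remote link 2 failed}.

4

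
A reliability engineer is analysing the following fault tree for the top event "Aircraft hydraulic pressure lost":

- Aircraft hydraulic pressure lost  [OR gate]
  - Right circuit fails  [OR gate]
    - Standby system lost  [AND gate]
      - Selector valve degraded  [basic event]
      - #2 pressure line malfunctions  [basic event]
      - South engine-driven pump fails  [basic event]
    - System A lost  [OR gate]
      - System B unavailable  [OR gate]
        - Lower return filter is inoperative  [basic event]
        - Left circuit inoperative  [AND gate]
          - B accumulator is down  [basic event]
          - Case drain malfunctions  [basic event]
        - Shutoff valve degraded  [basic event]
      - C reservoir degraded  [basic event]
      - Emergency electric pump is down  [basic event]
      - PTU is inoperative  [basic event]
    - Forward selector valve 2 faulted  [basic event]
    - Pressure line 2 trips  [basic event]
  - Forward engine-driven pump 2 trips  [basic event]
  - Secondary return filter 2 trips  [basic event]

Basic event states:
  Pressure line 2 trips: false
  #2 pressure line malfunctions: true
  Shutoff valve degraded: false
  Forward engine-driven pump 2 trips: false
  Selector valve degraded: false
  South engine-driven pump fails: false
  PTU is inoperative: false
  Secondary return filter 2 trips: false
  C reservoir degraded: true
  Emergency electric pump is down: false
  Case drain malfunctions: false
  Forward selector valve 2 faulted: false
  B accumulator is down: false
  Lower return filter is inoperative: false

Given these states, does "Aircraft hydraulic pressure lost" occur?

Yes

Standby system lost [AND]: Selector valve degraded=not, #2 pressure line malfunctions=occurs, South engine-driven pump fails=not → not all inputs occur → does not occur.
Left circuit inoperative [AND]: B accumulator is down=not, Case drain malfunctions=not → not all inputs occur → does not occur.
System B unavailable [OR]: Lower return filter is inoperative=not, Left circuit inoperative=not, Shutoff valve degraded=not → no input occurs → does not occur.
System A lost [OR]: System B unavailable=not, C reservoir degraded=occurs, Emergency electric pump is down=not, PTU is inoperative=not → at least one input occurs → occurs.
Right circuit fails [OR]: Standby system lost=not, System A lost=occurs, Forward selector valve 2 faulted=not, Pressure line 2 trips=not → at least one input occurs → occurs.
Aircraft hydraulic pressure lost [OR]: Right circuit fails=occurs, Forward engine-driven pump 2 trips=not, Secondary return filter 2 trips=not → at least one input occurs → occurs.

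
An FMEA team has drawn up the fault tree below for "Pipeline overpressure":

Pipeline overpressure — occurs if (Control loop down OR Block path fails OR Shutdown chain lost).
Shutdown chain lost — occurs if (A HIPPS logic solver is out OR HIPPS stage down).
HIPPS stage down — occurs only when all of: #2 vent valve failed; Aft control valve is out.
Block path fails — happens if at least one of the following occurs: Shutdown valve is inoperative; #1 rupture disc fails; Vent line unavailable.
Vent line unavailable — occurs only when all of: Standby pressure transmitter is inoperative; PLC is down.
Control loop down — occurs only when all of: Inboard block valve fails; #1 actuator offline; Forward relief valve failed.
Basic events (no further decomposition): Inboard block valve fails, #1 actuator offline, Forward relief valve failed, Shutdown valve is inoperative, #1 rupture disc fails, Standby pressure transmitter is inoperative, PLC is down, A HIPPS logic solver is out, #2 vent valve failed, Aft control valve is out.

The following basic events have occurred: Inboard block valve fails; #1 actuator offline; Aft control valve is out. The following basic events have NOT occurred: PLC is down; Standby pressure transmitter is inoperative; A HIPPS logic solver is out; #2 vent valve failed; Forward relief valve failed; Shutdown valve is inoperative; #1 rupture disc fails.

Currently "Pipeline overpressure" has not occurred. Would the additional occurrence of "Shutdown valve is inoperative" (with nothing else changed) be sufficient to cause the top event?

Yes

Counterfactual: set "Shutdown valve is inoperative" to occurred.
Control loop down [AND]: Inboard block valve fails=occurs, #1 actuator offline=occurs, Forward relief valve failed=not → not all inputs occur → does not occur.
Vent line unavailable [AND]: Standby pressure transmitter is inoperative=not, PLC is down=not → not all inputs occur → does not occur.
Block path fails [OR]: Shutdown valve is inoperative=occurs, #1 rupture disc fails=not, Vent line unavailable=not → at least one input occurs → occurs.
HIPPS stage down [AND]: #2 vent valve failed=not, Aft control valve is out=occurs → not all inputs occur → does not occur.
Shutdown chain lost [OR]: A HIPPS logic solver is out=not, HIPPS stage down=not → no input occurs → does not occur.
Pipeline overpressure [OR]: Control loop down=not, Block path fails=occurs, Shutdown chain lost=not → at least one input occurs → occurs.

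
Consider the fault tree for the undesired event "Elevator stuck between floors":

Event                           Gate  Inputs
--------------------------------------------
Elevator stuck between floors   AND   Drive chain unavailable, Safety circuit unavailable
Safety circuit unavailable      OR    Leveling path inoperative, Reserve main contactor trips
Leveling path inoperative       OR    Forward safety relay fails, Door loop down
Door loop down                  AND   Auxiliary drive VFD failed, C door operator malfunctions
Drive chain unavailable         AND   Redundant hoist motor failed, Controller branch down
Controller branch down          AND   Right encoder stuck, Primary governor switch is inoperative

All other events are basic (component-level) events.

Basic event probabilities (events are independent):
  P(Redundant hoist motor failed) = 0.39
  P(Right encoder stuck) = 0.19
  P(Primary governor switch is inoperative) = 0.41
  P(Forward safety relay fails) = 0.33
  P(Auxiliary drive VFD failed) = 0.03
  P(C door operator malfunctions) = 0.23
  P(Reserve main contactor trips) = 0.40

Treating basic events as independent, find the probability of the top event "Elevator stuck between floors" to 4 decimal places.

P(Controller branch down) [AND] = 0.19 × 0.41 = 0.077900
P(Drive chain unavailable) [AND] = 0.39 × 0.077900 = 0.030381
P(Door loop down) [AND] = 0.03 × 0.23 = 0.006900
P(Leveling path inoperative) [OR] = 1 − (1−0.33) × (1−0.006900) = 0.334623
P(Safety circuit unavailable) [OR] = 1 − (1−0.334623) × (1−0.40) = 0.600774
P(Elevator stuck between floors) [AND] = 0.030381 × 0.600774 = 0.018252
Rounded to 4 decimal places: P(Elevator stuck between floors) ≈ 0.0183.

0.0183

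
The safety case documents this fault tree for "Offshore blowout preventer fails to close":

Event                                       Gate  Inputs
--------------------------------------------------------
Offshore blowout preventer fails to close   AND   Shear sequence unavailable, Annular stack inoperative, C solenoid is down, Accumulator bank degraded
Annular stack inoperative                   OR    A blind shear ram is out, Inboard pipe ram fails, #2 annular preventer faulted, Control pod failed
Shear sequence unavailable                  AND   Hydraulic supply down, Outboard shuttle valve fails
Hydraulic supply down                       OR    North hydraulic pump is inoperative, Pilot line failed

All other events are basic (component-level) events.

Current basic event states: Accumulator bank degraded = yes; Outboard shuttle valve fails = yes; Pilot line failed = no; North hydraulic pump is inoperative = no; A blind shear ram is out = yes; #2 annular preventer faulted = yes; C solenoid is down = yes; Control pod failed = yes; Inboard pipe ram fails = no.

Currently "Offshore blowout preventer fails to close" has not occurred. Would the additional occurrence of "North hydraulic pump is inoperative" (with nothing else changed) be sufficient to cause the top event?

Counterfactual: set "North hydraulic pump is inoperative" to occurred.
Hydraulic supply down [OR]: North hydraulic pump is inoperative=occurs, Pilot line failed=not → at least one input occurs → occurs.
Shear sequence unavailable [AND]: Hydraulic supply down=occurs, Outboard shuttle valve fails=occurs → all inputs occur → occurs.
Annular stack inoperative [OR]: A blind shear ram is out=occurs, Inboard pipe ram fails=not, #2 annular preventer faulted=occurs, Control pod failed=occurs → at least one input occurs → occurs.
Offshore blowout preventer fails to close [AND]: Shear sequence unavailable=occurs, Annular stack inoperative=occurs, C solenoid is down=occurs, Accumulator bank degraded=occurs → all inputs occur → occurs.

Yes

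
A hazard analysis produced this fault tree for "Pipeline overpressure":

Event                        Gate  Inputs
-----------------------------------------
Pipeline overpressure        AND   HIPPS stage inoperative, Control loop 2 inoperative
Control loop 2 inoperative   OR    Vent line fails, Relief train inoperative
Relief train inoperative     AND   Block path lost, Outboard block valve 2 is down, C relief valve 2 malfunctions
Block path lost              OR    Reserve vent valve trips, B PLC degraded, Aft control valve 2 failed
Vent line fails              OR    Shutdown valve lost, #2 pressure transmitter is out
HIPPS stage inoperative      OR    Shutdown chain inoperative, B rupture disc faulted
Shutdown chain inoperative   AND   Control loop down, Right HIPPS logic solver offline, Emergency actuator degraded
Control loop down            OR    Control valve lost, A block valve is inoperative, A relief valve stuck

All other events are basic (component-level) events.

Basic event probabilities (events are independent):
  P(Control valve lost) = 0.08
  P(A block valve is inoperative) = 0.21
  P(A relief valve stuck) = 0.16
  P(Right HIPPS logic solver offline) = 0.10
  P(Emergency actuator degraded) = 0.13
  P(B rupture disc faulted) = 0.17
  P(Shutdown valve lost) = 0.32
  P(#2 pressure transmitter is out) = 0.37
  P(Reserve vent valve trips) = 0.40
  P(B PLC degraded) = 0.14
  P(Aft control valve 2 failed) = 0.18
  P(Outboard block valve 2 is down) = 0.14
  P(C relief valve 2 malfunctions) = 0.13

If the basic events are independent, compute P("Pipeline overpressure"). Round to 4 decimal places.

0.1004

P(Control loop down) [OR] = 1 − (1−0.08) × (1−0.21) × (1−0.16) = 0.389488
P(Shutdown chain inoperative) [AND] = 0.389488 × 0.10 × 0.13 = 0.005063
P(HIPPS stage inoperative) [OR] = 1 − (1−0.005063) × (1−0.17) = 0.174202
P(Vent line fails) [OR] = 1 − (1−0.32) × (1−0.37) = 0.571600
P(Block path lost) [OR] = 1 − (1−0.40) × (1−0.14) × (1−0.18) = 0.576880
P(Relief train inoperative) [AND] = 0.576880 × 0.14 × 0.13 = 0.010499
P(Control loop 2 inoperative) [OR] = 1 − (1−0.571600) × (1−0.010499) = 0.576098
P(Pipeline overpressure) [AND] = 0.174202 × 0.576098 = 0.100357
Rounded to 4 decimal places: P(Pipeline overpressure) ≈ 0.1004.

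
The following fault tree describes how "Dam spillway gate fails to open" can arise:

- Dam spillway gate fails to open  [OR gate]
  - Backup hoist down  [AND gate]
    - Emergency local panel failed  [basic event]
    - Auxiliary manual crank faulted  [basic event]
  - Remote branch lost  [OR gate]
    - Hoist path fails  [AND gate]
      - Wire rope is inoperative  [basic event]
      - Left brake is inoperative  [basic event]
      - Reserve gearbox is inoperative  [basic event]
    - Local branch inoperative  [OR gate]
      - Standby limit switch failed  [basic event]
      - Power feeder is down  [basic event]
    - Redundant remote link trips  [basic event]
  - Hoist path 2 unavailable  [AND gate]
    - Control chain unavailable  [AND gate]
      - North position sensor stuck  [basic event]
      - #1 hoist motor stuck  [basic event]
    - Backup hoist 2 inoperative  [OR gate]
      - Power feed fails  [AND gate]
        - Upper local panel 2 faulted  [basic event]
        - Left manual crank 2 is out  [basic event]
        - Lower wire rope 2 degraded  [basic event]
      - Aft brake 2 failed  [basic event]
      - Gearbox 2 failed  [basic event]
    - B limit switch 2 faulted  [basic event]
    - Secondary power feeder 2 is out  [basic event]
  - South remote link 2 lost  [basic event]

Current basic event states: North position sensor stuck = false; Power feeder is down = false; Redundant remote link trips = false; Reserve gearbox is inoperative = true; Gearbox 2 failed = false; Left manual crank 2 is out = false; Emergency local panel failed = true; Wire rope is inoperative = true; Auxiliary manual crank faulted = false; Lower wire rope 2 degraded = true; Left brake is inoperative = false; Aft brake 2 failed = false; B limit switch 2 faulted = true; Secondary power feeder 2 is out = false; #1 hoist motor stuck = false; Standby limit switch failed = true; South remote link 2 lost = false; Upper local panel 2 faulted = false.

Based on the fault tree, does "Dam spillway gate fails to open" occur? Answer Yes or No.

Backup hoist down [AND]: Emergency local panel failed=occurs, Auxiliary manual crank faulted=not → not all inputs occur → does not occur.
Hoist path fails [AND]: Wire rope is inoperative=occurs, Left brake is inoperative=not, Reserve gearbox is inoperative=occurs → not all inputs occur → does not occur.
Local branch inoperative [OR]: Standby limit switch failed=occurs, Power feeder is down=not → at least one input occurs → occurs.
Remote branch lost [OR]: Hoist path fails=not, Local branch inoperative=occurs, Redundant remote link trips=not → at least one input occurs → occurs.
Control chain unavailable [AND]: North position sensor stuck=not, #1 hoist motor stuck=not → not all inputs occur → does not occur.
Power feed fails [AND]: Upper local panel 2 faulted=not, Left manual crank 2 is out=not, Lower wire rope 2 degraded=occurs → not all inputs occur → does not occur.
Backup hoist 2 inoperative [OR]: Power feed fails=not, Aft brake 2 failed=not, Gearbox 2 failed=not → no input occurs → does not occur.
Hoist path 2 unavailable [AND]: Control chain unavailable=not, Backup hoist 2 inoperative=not, B limit switch 2 faulted=occurs, Secondary power feeder 2 is out=not → not all inputs occur → does not occur.
Dam spillway gate fails to open [OR]: Backup hoist down=not, Remote branch lost=occurs, Hoist path 2 unavailable=not, South remote link 2 lost=not → at least one input occurs → occurs.

Yes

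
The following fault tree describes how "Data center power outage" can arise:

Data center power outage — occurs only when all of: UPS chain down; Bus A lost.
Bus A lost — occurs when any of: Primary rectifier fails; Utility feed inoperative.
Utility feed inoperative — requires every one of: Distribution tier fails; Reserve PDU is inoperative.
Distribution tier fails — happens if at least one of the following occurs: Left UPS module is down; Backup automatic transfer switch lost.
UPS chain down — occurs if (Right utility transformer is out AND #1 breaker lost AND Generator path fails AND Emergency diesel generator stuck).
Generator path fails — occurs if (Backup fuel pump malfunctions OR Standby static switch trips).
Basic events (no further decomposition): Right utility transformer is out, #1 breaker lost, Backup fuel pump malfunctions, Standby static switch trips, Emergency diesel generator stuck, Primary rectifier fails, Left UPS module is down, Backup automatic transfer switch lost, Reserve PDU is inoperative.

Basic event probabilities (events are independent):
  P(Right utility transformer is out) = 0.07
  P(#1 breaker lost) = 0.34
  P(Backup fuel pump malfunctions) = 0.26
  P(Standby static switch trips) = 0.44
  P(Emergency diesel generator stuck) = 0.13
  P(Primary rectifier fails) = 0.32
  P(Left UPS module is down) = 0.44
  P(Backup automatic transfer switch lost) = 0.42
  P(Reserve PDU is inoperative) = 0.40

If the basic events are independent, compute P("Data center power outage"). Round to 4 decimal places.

P(Generator path fails) [OR] = 1 − (1−0.26) × (1−0.44) = 0.585600
P(UPS chain down) [AND] = 0.07 × 0.34 × 0.585600 × 0.13 = 0.001812
P(Distribution tier fails) [OR] = 1 − (1−0.44) × (1−0.42) = 0.675200
P(Utility feed inoperative) [AND] = 0.675200 × 0.40 = 0.270080
P(Bus A lost) [OR] = 1 − (1−0.32) × (1−0.270080) = 0.503654
P(Data center power outage) [AND] = 0.001812 × 0.503654 = 0.000913
Rounded to 4 decimal places: P(Data center power outage) ≈ 0.0009.

0.0009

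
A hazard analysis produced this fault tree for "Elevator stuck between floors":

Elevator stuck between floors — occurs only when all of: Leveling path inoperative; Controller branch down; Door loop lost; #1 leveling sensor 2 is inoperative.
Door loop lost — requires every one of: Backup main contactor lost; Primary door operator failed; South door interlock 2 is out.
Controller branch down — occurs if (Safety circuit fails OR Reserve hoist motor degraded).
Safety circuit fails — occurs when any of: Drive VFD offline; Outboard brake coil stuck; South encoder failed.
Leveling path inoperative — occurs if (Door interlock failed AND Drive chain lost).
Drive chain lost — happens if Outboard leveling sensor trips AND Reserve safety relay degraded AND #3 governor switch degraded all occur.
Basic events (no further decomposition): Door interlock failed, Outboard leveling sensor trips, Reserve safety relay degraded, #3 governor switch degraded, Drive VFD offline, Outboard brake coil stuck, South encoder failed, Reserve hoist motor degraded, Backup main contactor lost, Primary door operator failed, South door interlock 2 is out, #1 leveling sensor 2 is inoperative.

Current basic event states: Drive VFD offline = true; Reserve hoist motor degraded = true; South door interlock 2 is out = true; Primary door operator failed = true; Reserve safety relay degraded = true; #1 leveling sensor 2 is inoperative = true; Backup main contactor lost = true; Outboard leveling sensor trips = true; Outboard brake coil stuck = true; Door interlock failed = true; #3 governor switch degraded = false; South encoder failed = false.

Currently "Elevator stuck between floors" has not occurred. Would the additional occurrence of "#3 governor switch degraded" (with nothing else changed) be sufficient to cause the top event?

Counterfactual: set "#3 governor switch degraded" to occurred.
Drive chain lost [AND]: Outboard leveling sensor trips=occurs, Reserve safety relay degraded=occurs, #3 governor switch degraded=occurs → all inputs occur → occurs.
Leveling path inoperative [AND]: Door interlock failed=occurs, Drive chain lost=occurs → all inputs occur → occurs.
Safety circuit fails [OR]: Drive VFD offline=occurs, Outboard brake coil stuck=occurs, South encoder failed=not → at least one input occurs → occurs.
Controller branch down [OR]: Safety circuit fails=occurs, Reserve hoist motor degraded=occurs → at least one input occurs → occurs.
Door loop lost [AND]: Backup main contactor lost=occurs, Primary door operator failed=occurs, South door interlock 2 is out=occurs → all inputs occur → occurs.
Elevator stuck between floors [AND]: Leveling path inoperative=occurs, Controller branch down=occurs, Door loop lost=occurs, #1 leveling sensor 2 is inoperative=occurs → all inputs occur → occurs.

Yes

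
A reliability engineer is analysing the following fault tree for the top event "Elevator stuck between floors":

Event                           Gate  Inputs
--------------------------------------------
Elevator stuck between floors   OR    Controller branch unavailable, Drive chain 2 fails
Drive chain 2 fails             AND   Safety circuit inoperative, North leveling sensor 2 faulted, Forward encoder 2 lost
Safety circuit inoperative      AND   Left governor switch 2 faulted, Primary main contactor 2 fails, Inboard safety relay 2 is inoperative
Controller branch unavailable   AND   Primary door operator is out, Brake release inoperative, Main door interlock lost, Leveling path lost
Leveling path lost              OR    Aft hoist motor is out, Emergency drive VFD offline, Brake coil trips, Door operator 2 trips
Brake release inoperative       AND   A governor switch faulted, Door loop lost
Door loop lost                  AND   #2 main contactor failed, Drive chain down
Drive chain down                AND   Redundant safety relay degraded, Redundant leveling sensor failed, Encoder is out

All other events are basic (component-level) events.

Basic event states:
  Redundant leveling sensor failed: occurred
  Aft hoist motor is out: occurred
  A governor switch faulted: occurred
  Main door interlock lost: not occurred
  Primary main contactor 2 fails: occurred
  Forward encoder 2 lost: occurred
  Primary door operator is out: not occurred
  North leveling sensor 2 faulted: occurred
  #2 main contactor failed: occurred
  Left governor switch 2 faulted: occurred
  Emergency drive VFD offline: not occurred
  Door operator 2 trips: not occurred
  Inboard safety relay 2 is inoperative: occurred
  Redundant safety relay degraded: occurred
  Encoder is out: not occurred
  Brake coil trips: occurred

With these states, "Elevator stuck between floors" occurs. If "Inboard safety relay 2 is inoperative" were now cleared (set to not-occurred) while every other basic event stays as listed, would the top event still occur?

Counterfactual: set "Inboard safety relay 2 is inoperative" to not occurred.
Drive chain down [AND]: Redundant safety relay degraded=occurs, Redundant leveling sensor failed=occurs, Encoder is out=not → not all inputs occur → does not occur.
Door loop lost [AND]: #2 main contactor failed=occurs, Drive chain down=not → not all inputs occur → does not occur.
Brake release inoperative [AND]: A governor switch faulted=occurs, Door loop lost=not → not all inputs occur → does not occur.
Leveling path lost [OR]: Aft hoist motor is out=occurs, Emergency drive VFD offline=not, Brake coil trips=occurs, Door operator 2 trips=not → at least one input occurs → occurs.
Controller branch unavailable [AND]: Primary door operator is out=not, Brake release inoperative=not, Main door interlock lost=not, Leveling path lost=occurs → not all inputs occur → does not occur.
Safety circuit inoperative [AND]: Left governor switch 2 faulted=occurs, Primary main contactor 2 fails=occurs, Inboard safety relay 2 is inoperative=not → not all inputs occur → does not occur.
Drive chain 2 fails [AND]: Safety circuit inoperative=not, North leveling sensor 2 faulted=occurs, Forward encoder 2 lost=occurs → not all inputs occur → does not occur.
Elevator stuck between floors [OR]: Controller branch unavailable=not, Drive chain 2 fails=not → no input occurs → does not occur.

No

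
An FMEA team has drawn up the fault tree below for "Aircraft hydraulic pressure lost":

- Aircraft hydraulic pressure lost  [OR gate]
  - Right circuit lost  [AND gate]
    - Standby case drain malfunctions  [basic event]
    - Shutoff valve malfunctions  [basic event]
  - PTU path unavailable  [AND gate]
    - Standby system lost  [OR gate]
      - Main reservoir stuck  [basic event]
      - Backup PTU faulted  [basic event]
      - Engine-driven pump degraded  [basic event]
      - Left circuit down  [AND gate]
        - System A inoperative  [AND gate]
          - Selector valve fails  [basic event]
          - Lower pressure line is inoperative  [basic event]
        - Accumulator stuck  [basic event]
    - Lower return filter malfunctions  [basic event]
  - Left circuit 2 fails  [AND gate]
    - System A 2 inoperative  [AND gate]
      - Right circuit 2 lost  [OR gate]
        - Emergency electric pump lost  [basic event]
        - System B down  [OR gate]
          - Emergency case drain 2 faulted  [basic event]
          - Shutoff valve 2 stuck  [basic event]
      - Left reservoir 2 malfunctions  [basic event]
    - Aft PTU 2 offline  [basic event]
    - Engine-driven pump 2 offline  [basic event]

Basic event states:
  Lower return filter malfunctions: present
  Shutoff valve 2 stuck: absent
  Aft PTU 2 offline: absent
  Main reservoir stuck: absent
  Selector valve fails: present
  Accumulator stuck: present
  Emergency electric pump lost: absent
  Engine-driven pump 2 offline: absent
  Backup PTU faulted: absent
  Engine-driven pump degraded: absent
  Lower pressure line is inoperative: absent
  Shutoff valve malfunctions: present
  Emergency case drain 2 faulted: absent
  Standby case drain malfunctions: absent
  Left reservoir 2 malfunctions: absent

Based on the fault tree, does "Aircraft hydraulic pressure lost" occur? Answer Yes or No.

No

Right circuit lost [AND]: Standby case drain malfunctions=not, Shutoff valve malfunctions=occurs → not all inputs occur → does not occur.
System A inoperative [AND]: Selector valve fails=occurs, Lower pressure line is inoperative=not → not all inputs occur → does not occur.
Left circuit down [AND]: System A inoperative=not, Accumulator stuck=occurs → not all inputs occur → does not occur.
Standby system lost [OR]: Main reservoir stuck=not, Backup PTU faulted=not, Engine-driven pump degraded=not, Left circuit down=not → no input occurs → does not occur.
PTU path unavailable [AND]: Standby system lost=not, Lower return filter malfunctions=occurs → not all inputs occur → does not occur.
System B down [OR]: Emergency case drain 2 faulted=not, Shutoff valve 2 stuck=not → no input occurs → does not occur.
Right circuit 2 lost [OR]: Emergency electric pump lost=not, System B down=not → no input occurs → does not occur.
System A 2 inoperative [AND]: Right circuit 2 lost=not, Left reservoir 2 malfunctions=not → not all inputs occur → does not occur.
Left circuit 2 fails [AND]: System A 2 inoperative=not, Aft PTU 2 offline=not, Engine-driven pump 2 offline=not → not all inputs occur → does not occur.
Aircraft hydraulic pressure lost [OR]: Right circuit lost=not, PTU path unavailable=not, Left circuit 2 fails=not → no input occurs → does not occur.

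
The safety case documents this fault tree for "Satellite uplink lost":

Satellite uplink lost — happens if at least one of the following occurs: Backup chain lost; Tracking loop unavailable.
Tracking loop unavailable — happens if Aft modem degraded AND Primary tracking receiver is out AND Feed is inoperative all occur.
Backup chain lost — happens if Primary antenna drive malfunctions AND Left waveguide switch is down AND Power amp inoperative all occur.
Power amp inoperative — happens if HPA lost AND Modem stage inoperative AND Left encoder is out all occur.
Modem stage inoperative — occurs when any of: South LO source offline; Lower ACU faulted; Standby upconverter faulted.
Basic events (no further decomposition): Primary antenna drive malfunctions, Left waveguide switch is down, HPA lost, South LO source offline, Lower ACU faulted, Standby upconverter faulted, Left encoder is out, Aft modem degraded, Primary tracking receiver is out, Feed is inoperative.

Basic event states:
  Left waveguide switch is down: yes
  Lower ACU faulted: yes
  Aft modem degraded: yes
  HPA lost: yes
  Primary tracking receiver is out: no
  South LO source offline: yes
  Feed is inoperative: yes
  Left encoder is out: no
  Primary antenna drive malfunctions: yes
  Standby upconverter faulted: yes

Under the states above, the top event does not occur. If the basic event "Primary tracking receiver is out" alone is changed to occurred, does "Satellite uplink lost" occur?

Yes

Counterfactual: set "Primary tracking receiver is out" to occurred.
Modem stage inoperative [OR]: South LO source offline=occurs, Lower ACU faulted=occurs, Standby upconverter faulted=occurs → at least one input occurs → occurs.
Power amp inoperative [AND]: HPA lost=occurs, Modem stage inoperative=occurs, Left encoder is out=not → not all inputs occur → does not occur.
Backup chain lost [AND]: Primary antenna drive malfunctions=occurs, Left waveguide switch is down=occurs, Power amp inoperative=not → not all inputs occur → does not occur.
Tracking loop unavailable [AND]: Aft modem degraded=occurs, Primary tracking receiver is out=occurs, Feed is inoperative=occurs → all inputs occur → occurs.
Satellite uplink lost [OR]: Backup chain lost=not, Tracking loop unavailable=occurs → at least one input occurs → occurs.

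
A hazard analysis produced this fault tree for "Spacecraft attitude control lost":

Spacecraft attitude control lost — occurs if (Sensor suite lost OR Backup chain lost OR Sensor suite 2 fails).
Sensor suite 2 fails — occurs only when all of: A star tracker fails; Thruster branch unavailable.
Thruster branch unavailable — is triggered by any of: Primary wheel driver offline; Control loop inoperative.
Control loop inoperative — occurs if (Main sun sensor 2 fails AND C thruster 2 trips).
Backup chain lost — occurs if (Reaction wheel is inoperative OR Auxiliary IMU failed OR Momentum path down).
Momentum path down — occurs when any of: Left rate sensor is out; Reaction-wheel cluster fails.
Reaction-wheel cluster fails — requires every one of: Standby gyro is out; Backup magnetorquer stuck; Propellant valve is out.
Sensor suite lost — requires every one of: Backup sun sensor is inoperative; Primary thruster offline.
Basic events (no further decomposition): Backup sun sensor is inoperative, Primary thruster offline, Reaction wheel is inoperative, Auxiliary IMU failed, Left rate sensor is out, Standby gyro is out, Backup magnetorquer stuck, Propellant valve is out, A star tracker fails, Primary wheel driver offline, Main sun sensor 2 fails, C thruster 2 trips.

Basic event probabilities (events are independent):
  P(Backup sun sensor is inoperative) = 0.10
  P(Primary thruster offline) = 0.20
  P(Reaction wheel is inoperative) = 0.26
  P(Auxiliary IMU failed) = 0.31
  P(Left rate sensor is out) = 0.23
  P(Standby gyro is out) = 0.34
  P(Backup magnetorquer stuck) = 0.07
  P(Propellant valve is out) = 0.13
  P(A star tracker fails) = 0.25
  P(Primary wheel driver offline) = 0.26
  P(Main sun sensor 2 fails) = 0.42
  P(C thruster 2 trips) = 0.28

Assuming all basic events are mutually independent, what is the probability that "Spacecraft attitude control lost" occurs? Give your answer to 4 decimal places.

0.6492

P(Sensor suite lost) [AND] = 0.10 × 0.20 = 0.020000
P(Reaction-wheel cluster fails) [AND] = 0.34 × 0.07 × 0.13 = 0.003094
P(Momentum path down) [OR] = 1 − (1−0.23) × (1−0.003094) = 0.232382
P(Backup chain lost) [OR] = 1 − (1−0.26) × (1−0.31) × (1−0.232382) = 0.608054
P(Control loop inoperative) [AND] = 0.42 × 0.28 = 0.117600
P(Thruster branch unavailable) [OR] = 1 − (1−0.26) × (1−0.117600) = 0.347024
P(Sensor suite 2 fails) [AND] = 0.25 × 0.347024 = 0.086756
P(Spacecraft attitude control lost) [OR] = 1 − (1−0.020000) × (1−0.608054) × (1−0.086756) = 0.649217
Rounded to 4 decimal places: P(Spacecraft attitude control lost) ≈ 0.6492.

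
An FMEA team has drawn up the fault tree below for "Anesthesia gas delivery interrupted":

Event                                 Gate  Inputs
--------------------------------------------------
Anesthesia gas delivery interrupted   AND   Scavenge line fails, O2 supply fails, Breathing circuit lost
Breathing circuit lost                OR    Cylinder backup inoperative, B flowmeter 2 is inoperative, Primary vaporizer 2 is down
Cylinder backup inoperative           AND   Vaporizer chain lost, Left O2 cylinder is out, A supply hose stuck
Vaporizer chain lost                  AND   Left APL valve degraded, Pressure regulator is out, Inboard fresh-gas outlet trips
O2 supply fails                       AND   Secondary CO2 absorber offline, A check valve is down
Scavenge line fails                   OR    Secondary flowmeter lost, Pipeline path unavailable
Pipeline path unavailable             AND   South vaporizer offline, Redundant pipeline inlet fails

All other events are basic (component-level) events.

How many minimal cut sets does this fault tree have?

6

Pipeline path unavailable [AND]: one cut set from each child combined → 1 × 1 = 1 cut set(s).
Scavenge line fails [OR]: union of children's cut sets → 2 cut set(s).
O2 supply fails [AND]: one cut set from each child combined → 1 × 1 = 1 cut set(s).
Vaporizer chain lost [AND]: one cut set from each child combined → 1 × 1 × 1 = 1 cut set(s).
Cylinder backup inoperative [AND]: one cut set from each child combined → 1 × 1 × 1 = 1 cut set(s).
Breathing circuit lost [OR]: union of children's cut sets → 3 cut set(s).
Anesthesia gas delivery interrupted [AND]: one cut set from each child combined → 2 × 1 × 3 = 6 cut set(s).
Minimal cut sets: {A check valve is down, A supply hose stuck, Inboard fresh-gas outlet trips, Left APL valve degraded, Left O2 cylinder is out, Pressure regulator is out, Secondary CO2 absorber offline, Secondary flowmeter lost}; {A check valve is down, B flowmeter 2 is inoperative, Secondary CO2 absorber offline, Secondary flowmeter lost}; {A check valve is down, Primary vaporizer 2 is down, Secondary CO2 absorber offline, Secondary flowmeter lost}; {A check valve is down, A supply hose stuck, Inboard fresh-gas outlet trips, Left APL valve degraded, Left O2 cylinder is out, Pressure regulator is out, Redundant pipeline inlet fails, Secondary CO2 absorber offline, South vaporizer offline}; {A check valve is down, B flowmeter 2 is inoperative, Redundant pipeline inlet fails, Secondary CO2 absorber offline, South vaporizer offline}; {A check valve is down, Primary vaporizer 2 is down, Redundant pipeline inlet fails, Secondary CO2 absorber offline, South vaporizer offline}.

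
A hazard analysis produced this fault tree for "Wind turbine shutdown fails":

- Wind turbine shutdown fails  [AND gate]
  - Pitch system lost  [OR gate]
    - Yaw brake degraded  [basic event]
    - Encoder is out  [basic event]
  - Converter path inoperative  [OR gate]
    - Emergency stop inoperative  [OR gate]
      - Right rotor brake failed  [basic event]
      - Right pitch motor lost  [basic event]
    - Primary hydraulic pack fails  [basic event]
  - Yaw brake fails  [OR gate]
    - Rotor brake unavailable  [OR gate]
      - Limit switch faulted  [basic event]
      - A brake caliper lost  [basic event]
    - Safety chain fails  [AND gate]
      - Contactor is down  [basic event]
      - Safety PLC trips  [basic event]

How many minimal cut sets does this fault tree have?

18

Pitch system lost [OR]: union of children's cut sets → 2 cut set(s).
Emergency stop inoperative [OR]: union of children's cut sets → 2 cut set(s).
Converter path inoperative [OR]: union of children's cut sets → 3 cut set(s).
Rotor brake unavailable [OR]: union of children's cut sets → 2 cut set(s).
Safety chain fails [AND]: one cut set from each child combined → 1 × 1 = 1 cut set(s).
Yaw brake fails [OR]: union of children's cut sets → 3 cut set(s).
Wind turbine shutdown fails [AND]: one cut set from each child combined → 2 × 3 × 3 = 18 cut set(s).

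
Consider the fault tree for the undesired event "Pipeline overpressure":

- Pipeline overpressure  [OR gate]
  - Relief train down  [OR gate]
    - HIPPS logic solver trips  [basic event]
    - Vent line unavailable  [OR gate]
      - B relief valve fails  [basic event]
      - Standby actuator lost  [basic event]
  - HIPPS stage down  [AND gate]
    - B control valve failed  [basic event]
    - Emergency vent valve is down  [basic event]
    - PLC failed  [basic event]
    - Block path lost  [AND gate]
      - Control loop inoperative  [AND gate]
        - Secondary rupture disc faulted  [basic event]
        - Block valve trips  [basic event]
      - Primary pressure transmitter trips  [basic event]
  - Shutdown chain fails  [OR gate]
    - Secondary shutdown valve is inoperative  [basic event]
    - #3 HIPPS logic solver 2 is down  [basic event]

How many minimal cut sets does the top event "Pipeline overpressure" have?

6

Vent line unavailable [OR]: union of children's cut sets → 2 cut set(s).
Relief train down [OR]: union of children's cut sets → 3 cut set(s).
Control loop inoperative [AND]: one cut set from each child combined → 1 × 1 = 1 cut set(s).
Block path lost [AND]: one cut set from each child combined → 1 × 1 = 1 cut set(s).
HIPPS stage down [AND]: one cut set from each child combined → 1 × 1 × 1 × 1 = 1 cut set(s).
Shutdown chain fails [OR]: union of children's cut sets → 2 cut set(s).
Pipeline overpressure [OR]: union of children's cut sets → 6 cut set(s).
Minimal cut sets: {HIPPS logic solver trips}; {B relief valve fails}; {Standby actuator lost}; {B control valve failed, Block valve trips, Emergency vent valve is down, PLC failed, Primary pressure transmitter trips, Secondary rupture disc faulted}; {Secondary shutdown valve is inoperative}; {#3 HIPPS logic solver 2 is down}.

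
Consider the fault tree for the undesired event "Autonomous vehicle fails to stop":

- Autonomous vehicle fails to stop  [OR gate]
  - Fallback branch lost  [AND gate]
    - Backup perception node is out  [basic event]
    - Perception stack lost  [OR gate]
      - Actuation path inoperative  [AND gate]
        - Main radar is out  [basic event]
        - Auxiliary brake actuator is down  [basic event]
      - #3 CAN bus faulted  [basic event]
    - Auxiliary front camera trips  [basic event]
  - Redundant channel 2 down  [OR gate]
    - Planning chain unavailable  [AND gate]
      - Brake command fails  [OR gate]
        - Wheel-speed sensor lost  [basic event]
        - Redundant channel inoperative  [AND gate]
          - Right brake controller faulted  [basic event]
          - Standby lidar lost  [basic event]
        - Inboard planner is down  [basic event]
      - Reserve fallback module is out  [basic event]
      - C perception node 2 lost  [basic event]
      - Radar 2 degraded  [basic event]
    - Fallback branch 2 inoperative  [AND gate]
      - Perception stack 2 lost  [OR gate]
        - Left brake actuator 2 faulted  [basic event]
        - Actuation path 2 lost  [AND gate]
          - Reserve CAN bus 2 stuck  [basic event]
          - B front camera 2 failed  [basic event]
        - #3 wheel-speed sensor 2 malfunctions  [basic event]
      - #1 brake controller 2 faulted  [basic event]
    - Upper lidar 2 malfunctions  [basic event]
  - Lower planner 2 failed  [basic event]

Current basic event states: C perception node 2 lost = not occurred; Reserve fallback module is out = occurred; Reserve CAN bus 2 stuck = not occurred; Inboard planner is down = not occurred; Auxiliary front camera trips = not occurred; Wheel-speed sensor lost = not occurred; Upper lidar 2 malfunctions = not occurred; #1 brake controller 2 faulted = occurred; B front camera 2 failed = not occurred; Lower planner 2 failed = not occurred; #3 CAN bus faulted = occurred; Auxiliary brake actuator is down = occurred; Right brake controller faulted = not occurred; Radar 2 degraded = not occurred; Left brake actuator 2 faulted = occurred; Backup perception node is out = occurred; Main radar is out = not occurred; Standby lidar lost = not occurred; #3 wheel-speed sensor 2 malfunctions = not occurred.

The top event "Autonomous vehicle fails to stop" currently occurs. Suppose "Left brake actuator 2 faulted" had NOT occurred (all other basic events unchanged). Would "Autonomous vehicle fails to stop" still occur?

No

Counterfactual: set "Left brake actuator 2 faulted" to not occurred.
Actuation path inoperative [AND]: Main radar is out=not, Auxiliary brake actuator is down=occurs → not all inputs occur → does not occur.
Perception stack lost [OR]: Actuation path inoperative=not, #3 CAN bus faulted=occurs → at least one input occurs → occurs.
Fallback branch lost [AND]: Backup perception node is out=occurs, Perception stack lost=occurs, Auxiliary front camera trips=not → not all inputs occur → does not occur.
Redundant channel inoperative [AND]: Right brake controller faulted=not, Standby lidar lost=not → not all inputs occur → does not occur.
Brake command fails [OR]: Wheel-speed sensor lost=not, Redundant channel inoperative=not, Inboard planner is down=not → no input occurs → does not occur.
Planning chain unavailable [AND]: Brake command fails=not, Reserve fallback module is out=occurs, C perception node 2 lost=not, Radar 2 degraded=not → not all inputs occur → does not occur.
Actuation path 2 lost [AND]: Reserve CAN bus 2 stuck=not, B front camera 2 failed=not → not all inputs occur → does not occur.
Perception stack 2 lost [OR]: Left brake actuator 2 faulted=not, Actuation path 2 lost=not, #3 wheel-speed sensor 2 malfunctions=not → no input occurs → does not occur.
Fallback branch 2 inoperative [AND]: Perception stack 2 lost=not, #1 brake controller 2 faulted=occurs → not all inputs occur → does not occur.
Redundant channel 2 down [OR]: Planning chain unavailable=not, Fallback branch 2 inoperative=not, Upper lidar 2 malfunctions=not → no input occurs → does not occur.
Autonomous vehicle fails to stop [OR]: Fallback branch lost=not, Redundant channel 2 down=not, Lower planner 2 failed=not → no input occurs → does not occur.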